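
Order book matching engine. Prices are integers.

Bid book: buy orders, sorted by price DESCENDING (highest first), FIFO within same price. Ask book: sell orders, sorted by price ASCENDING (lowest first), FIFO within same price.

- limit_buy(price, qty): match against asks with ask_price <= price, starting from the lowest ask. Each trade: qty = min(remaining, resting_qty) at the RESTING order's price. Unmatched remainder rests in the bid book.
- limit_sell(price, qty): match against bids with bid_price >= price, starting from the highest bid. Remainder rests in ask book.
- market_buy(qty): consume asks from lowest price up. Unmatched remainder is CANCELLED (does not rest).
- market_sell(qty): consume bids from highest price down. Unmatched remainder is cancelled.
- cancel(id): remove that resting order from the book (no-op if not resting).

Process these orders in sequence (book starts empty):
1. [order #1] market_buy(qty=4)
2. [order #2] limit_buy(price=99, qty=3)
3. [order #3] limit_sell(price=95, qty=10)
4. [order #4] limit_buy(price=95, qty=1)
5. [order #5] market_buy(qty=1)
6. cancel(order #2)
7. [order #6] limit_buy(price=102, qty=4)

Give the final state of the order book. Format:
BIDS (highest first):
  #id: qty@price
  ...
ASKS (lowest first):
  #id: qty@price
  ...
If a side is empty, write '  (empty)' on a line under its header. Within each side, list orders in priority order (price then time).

Answer: BIDS (highest first):
  (empty)
ASKS (lowest first):
  #3: 1@95

Derivation:
After op 1 [order #1] market_buy(qty=4): fills=none; bids=[-] asks=[-]
After op 2 [order #2] limit_buy(price=99, qty=3): fills=none; bids=[#2:3@99] asks=[-]
After op 3 [order #3] limit_sell(price=95, qty=10): fills=#2x#3:3@99; bids=[-] asks=[#3:7@95]
After op 4 [order #4] limit_buy(price=95, qty=1): fills=#4x#3:1@95; bids=[-] asks=[#3:6@95]
After op 5 [order #5] market_buy(qty=1): fills=#5x#3:1@95; bids=[-] asks=[#3:5@95]
After op 6 cancel(order #2): fills=none; bids=[-] asks=[#3:5@95]
After op 7 [order #6] limit_buy(price=102, qty=4): fills=#6x#3:4@95; bids=[-] asks=[#3:1@95]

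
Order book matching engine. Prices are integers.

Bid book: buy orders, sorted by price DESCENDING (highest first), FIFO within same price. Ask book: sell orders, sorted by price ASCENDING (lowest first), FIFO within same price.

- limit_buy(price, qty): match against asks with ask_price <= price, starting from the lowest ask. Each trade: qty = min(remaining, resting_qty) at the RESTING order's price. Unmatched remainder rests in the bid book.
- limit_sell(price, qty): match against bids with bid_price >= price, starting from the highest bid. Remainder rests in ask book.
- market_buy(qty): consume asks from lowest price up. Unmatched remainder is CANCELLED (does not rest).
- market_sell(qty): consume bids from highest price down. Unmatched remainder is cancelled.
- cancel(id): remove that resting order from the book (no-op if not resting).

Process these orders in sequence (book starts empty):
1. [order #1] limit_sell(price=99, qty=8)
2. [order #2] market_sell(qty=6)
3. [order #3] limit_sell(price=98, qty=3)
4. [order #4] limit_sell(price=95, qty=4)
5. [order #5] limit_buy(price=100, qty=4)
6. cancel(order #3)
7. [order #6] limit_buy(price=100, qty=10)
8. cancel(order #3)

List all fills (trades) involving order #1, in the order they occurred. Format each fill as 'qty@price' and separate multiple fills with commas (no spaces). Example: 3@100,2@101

Answer: 8@99

Derivation:
After op 1 [order #1] limit_sell(price=99, qty=8): fills=none; bids=[-] asks=[#1:8@99]
After op 2 [order #2] market_sell(qty=6): fills=none; bids=[-] asks=[#1:8@99]
After op 3 [order #3] limit_sell(price=98, qty=3): fills=none; bids=[-] asks=[#3:3@98 #1:8@99]
After op 4 [order #4] limit_sell(price=95, qty=4): fills=none; bids=[-] asks=[#4:4@95 #3:3@98 #1:8@99]
After op 5 [order #5] limit_buy(price=100, qty=4): fills=#5x#4:4@95; bids=[-] asks=[#3:3@98 #1:8@99]
After op 6 cancel(order #3): fills=none; bids=[-] asks=[#1:8@99]
After op 7 [order #6] limit_buy(price=100, qty=10): fills=#6x#1:8@99; bids=[#6:2@100] asks=[-]
After op 8 cancel(order #3): fills=none; bids=[#6:2@100] asks=[-]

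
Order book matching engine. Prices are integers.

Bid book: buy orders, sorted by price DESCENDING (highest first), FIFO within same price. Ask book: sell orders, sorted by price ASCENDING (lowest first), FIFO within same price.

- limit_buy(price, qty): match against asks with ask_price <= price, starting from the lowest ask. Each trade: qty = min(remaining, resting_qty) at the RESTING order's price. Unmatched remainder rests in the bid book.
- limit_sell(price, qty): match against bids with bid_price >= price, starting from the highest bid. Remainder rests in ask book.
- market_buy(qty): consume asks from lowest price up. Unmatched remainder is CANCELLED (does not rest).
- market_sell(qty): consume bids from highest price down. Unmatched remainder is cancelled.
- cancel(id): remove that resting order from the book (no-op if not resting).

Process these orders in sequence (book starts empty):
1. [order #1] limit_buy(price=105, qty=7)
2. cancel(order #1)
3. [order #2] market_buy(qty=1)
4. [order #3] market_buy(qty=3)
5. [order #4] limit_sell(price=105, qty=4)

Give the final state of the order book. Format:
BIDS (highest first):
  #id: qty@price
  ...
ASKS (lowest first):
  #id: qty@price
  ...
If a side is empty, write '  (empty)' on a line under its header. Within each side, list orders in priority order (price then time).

Answer: BIDS (highest first):
  (empty)
ASKS (lowest first):
  #4: 4@105

Derivation:
After op 1 [order #1] limit_buy(price=105, qty=7): fills=none; bids=[#1:7@105] asks=[-]
After op 2 cancel(order #1): fills=none; bids=[-] asks=[-]
After op 3 [order #2] market_buy(qty=1): fills=none; bids=[-] asks=[-]
After op 4 [order #3] market_buy(qty=3): fills=none; bids=[-] asks=[-]
After op 5 [order #4] limit_sell(price=105, qty=4): fills=none; bids=[-] asks=[#4:4@105]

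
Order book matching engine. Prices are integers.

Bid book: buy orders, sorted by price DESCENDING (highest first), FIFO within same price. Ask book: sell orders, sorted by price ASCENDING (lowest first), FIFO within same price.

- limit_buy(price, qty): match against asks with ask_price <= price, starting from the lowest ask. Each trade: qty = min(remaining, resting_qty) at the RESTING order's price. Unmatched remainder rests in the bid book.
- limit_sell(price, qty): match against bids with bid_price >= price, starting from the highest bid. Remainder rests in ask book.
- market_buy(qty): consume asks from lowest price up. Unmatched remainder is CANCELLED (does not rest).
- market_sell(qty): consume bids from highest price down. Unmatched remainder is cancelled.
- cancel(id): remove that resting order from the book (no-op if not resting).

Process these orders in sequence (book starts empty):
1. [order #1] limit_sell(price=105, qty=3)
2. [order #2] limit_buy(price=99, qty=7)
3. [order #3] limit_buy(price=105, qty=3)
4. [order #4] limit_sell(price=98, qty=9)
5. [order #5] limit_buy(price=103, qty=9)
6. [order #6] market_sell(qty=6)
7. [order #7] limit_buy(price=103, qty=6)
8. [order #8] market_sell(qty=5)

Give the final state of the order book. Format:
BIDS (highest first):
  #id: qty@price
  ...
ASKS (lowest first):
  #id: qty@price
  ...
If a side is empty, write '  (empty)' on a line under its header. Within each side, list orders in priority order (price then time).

Answer: BIDS (highest first):
  #7: 2@103
ASKS (lowest first):
  (empty)

Derivation:
After op 1 [order #1] limit_sell(price=105, qty=3): fills=none; bids=[-] asks=[#1:3@105]
After op 2 [order #2] limit_buy(price=99, qty=7): fills=none; bids=[#2:7@99] asks=[#1:3@105]
After op 3 [order #3] limit_buy(price=105, qty=3): fills=#3x#1:3@105; bids=[#2:7@99] asks=[-]
After op 4 [order #4] limit_sell(price=98, qty=9): fills=#2x#4:7@99; bids=[-] asks=[#4:2@98]
After op 5 [order #5] limit_buy(price=103, qty=9): fills=#5x#4:2@98; bids=[#5:7@103] asks=[-]
After op 6 [order #6] market_sell(qty=6): fills=#5x#6:6@103; bids=[#5:1@103] asks=[-]
After op 7 [order #7] limit_buy(price=103, qty=6): fills=none; bids=[#5:1@103 #7:6@103] asks=[-]
After op 8 [order #8] market_sell(qty=5): fills=#5x#8:1@103 #7x#8:4@103; bids=[#7:2@103] asks=[-]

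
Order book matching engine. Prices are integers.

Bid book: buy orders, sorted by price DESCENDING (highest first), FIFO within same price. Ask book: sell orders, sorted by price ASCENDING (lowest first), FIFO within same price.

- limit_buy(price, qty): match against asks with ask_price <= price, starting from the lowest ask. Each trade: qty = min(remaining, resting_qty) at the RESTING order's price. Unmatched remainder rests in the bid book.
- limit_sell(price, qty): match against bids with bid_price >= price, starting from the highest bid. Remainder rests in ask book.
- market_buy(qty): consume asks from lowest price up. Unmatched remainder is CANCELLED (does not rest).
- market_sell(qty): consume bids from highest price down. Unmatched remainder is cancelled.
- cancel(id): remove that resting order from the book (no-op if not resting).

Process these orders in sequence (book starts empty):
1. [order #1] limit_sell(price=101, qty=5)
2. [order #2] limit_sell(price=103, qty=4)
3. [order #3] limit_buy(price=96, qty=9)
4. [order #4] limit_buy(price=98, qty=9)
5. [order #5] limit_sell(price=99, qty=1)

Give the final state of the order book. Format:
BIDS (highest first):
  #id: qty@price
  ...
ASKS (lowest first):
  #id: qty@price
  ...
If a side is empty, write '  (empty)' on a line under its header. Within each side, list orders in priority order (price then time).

Answer: BIDS (highest first):
  #4: 9@98
  #3: 9@96
ASKS (lowest first):
  #5: 1@99
  #1: 5@101
  #2: 4@103

Derivation:
After op 1 [order #1] limit_sell(price=101, qty=5): fills=none; bids=[-] asks=[#1:5@101]
After op 2 [order #2] limit_sell(price=103, qty=4): fills=none; bids=[-] asks=[#1:5@101 #2:4@103]
After op 3 [order #3] limit_buy(price=96, qty=9): fills=none; bids=[#3:9@96] asks=[#1:5@101 #2:4@103]
After op 4 [order #4] limit_buy(price=98, qty=9): fills=none; bids=[#4:9@98 #3:9@96] asks=[#1:5@101 #2:4@103]
After op 5 [order #5] limit_sell(price=99, qty=1): fills=none; bids=[#4:9@98 #3:9@96] asks=[#5:1@99 #1:5@101 #2:4@103]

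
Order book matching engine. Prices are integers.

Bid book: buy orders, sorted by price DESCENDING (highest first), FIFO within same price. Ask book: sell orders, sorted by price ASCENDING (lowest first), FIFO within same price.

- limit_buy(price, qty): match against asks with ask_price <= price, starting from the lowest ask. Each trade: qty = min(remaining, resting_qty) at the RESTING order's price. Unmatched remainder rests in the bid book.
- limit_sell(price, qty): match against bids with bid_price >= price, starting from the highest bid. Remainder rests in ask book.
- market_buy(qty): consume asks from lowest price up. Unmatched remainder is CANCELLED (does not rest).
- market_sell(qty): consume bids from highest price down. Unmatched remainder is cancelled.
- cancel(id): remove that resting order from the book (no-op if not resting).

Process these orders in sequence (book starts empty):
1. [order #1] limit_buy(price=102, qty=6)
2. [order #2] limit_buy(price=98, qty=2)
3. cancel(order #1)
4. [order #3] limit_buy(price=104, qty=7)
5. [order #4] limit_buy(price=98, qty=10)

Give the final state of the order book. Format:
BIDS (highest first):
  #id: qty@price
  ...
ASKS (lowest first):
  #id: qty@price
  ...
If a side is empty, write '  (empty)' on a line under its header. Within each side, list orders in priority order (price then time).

Answer: BIDS (highest first):
  #3: 7@104
  #2: 2@98
  #4: 10@98
ASKS (lowest first):
  (empty)

Derivation:
After op 1 [order #1] limit_buy(price=102, qty=6): fills=none; bids=[#1:6@102] asks=[-]
After op 2 [order #2] limit_buy(price=98, qty=2): fills=none; bids=[#1:6@102 #2:2@98] asks=[-]
After op 3 cancel(order #1): fills=none; bids=[#2:2@98] asks=[-]
After op 4 [order #3] limit_buy(price=104, qty=7): fills=none; bids=[#3:7@104 #2:2@98] asks=[-]
After op 5 [order #4] limit_buy(price=98, qty=10): fills=none; bids=[#3:7@104 #2:2@98 #4:10@98] asks=[-]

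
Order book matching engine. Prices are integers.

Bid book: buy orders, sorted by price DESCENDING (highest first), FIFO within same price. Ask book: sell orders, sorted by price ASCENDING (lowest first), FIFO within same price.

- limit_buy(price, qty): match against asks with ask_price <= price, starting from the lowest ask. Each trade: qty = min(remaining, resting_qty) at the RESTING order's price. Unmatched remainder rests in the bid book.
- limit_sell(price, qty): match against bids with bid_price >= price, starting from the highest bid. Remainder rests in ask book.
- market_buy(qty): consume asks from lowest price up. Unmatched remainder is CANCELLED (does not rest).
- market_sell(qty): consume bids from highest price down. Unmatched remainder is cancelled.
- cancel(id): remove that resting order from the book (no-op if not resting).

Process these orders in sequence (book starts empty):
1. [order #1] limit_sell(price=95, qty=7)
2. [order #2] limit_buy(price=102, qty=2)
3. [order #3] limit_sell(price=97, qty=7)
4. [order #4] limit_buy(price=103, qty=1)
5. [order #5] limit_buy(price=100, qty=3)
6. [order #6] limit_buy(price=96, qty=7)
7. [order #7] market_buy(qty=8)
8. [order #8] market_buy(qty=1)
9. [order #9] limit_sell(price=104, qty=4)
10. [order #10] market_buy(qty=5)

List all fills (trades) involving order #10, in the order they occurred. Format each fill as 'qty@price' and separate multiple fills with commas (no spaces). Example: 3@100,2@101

After op 1 [order #1] limit_sell(price=95, qty=7): fills=none; bids=[-] asks=[#1:7@95]
After op 2 [order #2] limit_buy(price=102, qty=2): fills=#2x#1:2@95; bids=[-] asks=[#1:5@95]
After op 3 [order #3] limit_sell(price=97, qty=7): fills=none; bids=[-] asks=[#1:5@95 #3:7@97]
After op 4 [order #4] limit_buy(price=103, qty=1): fills=#4x#1:1@95; bids=[-] asks=[#1:4@95 #3:7@97]
After op 5 [order #5] limit_buy(price=100, qty=3): fills=#5x#1:3@95; bids=[-] asks=[#1:1@95 #3:7@97]
After op 6 [order #6] limit_buy(price=96, qty=7): fills=#6x#1:1@95; bids=[#6:6@96] asks=[#3:7@97]
After op 7 [order #7] market_buy(qty=8): fills=#7x#3:7@97; bids=[#6:6@96] asks=[-]
After op 8 [order #8] market_buy(qty=1): fills=none; bids=[#6:6@96] asks=[-]
After op 9 [order #9] limit_sell(price=104, qty=4): fills=none; bids=[#6:6@96] asks=[#9:4@104]
After op 10 [order #10] market_buy(qty=5): fills=#10x#9:4@104; bids=[#6:6@96] asks=[-]

Answer: 4@104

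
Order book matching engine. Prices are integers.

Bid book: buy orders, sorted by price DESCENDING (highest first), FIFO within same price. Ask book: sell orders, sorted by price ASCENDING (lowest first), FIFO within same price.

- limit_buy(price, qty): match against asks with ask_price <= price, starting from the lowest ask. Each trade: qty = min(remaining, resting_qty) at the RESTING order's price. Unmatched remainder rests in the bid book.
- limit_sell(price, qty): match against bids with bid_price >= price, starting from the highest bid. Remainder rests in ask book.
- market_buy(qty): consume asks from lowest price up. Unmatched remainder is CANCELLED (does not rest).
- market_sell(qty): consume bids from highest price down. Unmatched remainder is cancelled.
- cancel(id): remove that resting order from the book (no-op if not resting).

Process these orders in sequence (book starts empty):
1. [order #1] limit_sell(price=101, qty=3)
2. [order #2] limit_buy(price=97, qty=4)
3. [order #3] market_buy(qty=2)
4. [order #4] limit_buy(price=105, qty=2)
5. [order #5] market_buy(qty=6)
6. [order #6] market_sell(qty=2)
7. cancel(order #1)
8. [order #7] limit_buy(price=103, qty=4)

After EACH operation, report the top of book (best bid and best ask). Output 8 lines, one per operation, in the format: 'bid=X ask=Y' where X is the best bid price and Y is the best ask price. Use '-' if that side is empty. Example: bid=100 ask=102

After op 1 [order #1] limit_sell(price=101, qty=3): fills=none; bids=[-] asks=[#1:3@101]
After op 2 [order #2] limit_buy(price=97, qty=4): fills=none; bids=[#2:4@97] asks=[#1:3@101]
After op 3 [order #3] market_buy(qty=2): fills=#3x#1:2@101; bids=[#2:4@97] asks=[#1:1@101]
After op 4 [order #4] limit_buy(price=105, qty=2): fills=#4x#1:1@101; bids=[#4:1@105 #2:4@97] asks=[-]
After op 5 [order #5] market_buy(qty=6): fills=none; bids=[#4:1@105 #2:4@97] asks=[-]
After op 6 [order #6] market_sell(qty=2): fills=#4x#6:1@105 #2x#6:1@97; bids=[#2:3@97] asks=[-]
After op 7 cancel(order #1): fills=none; bids=[#2:3@97] asks=[-]
After op 8 [order #7] limit_buy(price=103, qty=4): fills=none; bids=[#7:4@103 #2:3@97] asks=[-]

Answer: bid=- ask=101
bid=97 ask=101
bid=97 ask=101
bid=105 ask=-
bid=105 ask=-
bid=97 ask=-
bid=97 ask=-
bid=103 ask=-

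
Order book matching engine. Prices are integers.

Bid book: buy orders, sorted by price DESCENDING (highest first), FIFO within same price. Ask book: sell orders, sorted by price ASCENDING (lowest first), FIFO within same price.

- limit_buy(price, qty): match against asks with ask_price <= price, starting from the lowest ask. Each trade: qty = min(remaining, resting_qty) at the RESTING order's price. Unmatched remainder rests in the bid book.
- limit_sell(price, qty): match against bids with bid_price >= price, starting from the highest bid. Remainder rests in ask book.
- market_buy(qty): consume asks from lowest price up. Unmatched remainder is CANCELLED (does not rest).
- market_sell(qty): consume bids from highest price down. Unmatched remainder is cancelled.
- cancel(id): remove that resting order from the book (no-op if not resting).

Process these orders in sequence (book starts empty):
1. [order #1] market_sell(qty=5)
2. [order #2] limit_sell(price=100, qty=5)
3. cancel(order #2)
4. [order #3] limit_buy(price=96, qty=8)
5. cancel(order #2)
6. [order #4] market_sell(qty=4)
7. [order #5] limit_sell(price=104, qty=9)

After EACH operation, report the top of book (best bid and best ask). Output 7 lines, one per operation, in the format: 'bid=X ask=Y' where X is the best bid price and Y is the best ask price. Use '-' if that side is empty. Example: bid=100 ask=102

Answer: bid=- ask=-
bid=- ask=100
bid=- ask=-
bid=96 ask=-
bid=96 ask=-
bid=96 ask=-
bid=96 ask=104

Derivation:
After op 1 [order #1] market_sell(qty=5): fills=none; bids=[-] asks=[-]
After op 2 [order #2] limit_sell(price=100, qty=5): fills=none; bids=[-] asks=[#2:5@100]
After op 3 cancel(order #2): fills=none; bids=[-] asks=[-]
After op 4 [order #3] limit_buy(price=96, qty=8): fills=none; bids=[#3:8@96] asks=[-]
After op 5 cancel(order #2): fills=none; bids=[#3:8@96] asks=[-]
After op 6 [order #4] market_sell(qty=4): fills=#3x#4:4@96; bids=[#3:4@96] asks=[-]
After op 7 [order #5] limit_sell(price=104, qty=9): fills=none; bids=[#3:4@96] asks=[#5:9@104]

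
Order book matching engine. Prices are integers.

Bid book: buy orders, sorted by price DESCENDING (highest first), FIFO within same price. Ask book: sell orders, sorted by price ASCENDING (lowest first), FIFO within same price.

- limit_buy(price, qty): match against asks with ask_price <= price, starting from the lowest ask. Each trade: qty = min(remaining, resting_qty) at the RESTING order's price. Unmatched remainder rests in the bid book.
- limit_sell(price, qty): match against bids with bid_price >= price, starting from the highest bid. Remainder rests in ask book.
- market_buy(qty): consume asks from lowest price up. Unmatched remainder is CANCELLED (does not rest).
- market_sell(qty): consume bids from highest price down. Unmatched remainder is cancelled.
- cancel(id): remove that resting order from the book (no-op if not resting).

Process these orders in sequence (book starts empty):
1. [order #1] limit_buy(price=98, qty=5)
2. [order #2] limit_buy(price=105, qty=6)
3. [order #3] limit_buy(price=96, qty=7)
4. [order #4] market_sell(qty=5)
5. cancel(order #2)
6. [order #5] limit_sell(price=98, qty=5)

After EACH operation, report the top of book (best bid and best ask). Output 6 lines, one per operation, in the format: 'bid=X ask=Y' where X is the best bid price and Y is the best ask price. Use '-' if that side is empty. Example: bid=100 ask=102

Answer: bid=98 ask=-
bid=105 ask=-
bid=105 ask=-
bid=105 ask=-
bid=98 ask=-
bid=96 ask=-

Derivation:
After op 1 [order #1] limit_buy(price=98, qty=5): fills=none; bids=[#1:5@98] asks=[-]
After op 2 [order #2] limit_buy(price=105, qty=6): fills=none; bids=[#2:6@105 #1:5@98] asks=[-]
After op 3 [order #3] limit_buy(price=96, qty=7): fills=none; bids=[#2:6@105 #1:5@98 #3:7@96] asks=[-]
After op 4 [order #4] market_sell(qty=5): fills=#2x#4:5@105; bids=[#2:1@105 #1:5@98 #3:7@96] asks=[-]
After op 5 cancel(order #2): fills=none; bids=[#1:5@98 #3:7@96] asks=[-]
After op 6 [order #5] limit_sell(price=98, qty=5): fills=#1x#5:5@98; bids=[#3:7@96] asks=[-]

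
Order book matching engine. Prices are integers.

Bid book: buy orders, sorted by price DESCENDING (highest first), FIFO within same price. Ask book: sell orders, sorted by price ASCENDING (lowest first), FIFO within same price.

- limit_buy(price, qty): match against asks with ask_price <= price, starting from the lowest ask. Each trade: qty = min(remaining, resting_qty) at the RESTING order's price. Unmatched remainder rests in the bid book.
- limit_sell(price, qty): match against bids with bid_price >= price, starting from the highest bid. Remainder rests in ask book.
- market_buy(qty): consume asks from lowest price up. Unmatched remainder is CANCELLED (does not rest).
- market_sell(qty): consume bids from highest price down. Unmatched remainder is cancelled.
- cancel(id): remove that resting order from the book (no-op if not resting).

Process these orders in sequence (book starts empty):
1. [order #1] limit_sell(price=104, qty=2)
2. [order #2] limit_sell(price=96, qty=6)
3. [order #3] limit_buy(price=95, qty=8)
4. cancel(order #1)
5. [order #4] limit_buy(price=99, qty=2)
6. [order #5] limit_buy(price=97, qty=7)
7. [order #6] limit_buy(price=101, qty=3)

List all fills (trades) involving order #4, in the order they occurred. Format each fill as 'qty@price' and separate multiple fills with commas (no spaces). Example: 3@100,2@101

After op 1 [order #1] limit_sell(price=104, qty=2): fills=none; bids=[-] asks=[#1:2@104]
After op 2 [order #2] limit_sell(price=96, qty=6): fills=none; bids=[-] asks=[#2:6@96 #1:2@104]
After op 3 [order #3] limit_buy(price=95, qty=8): fills=none; bids=[#3:8@95] asks=[#2:6@96 #1:2@104]
After op 4 cancel(order #1): fills=none; bids=[#3:8@95] asks=[#2:6@96]
After op 5 [order #4] limit_buy(price=99, qty=2): fills=#4x#2:2@96; bids=[#3:8@95] asks=[#2:4@96]
After op 6 [order #5] limit_buy(price=97, qty=7): fills=#5x#2:4@96; bids=[#5:3@97 #3:8@95] asks=[-]
After op 7 [order #6] limit_buy(price=101, qty=3): fills=none; bids=[#6:3@101 #5:3@97 #3:8@95] asks=[-]

Answer: 2@96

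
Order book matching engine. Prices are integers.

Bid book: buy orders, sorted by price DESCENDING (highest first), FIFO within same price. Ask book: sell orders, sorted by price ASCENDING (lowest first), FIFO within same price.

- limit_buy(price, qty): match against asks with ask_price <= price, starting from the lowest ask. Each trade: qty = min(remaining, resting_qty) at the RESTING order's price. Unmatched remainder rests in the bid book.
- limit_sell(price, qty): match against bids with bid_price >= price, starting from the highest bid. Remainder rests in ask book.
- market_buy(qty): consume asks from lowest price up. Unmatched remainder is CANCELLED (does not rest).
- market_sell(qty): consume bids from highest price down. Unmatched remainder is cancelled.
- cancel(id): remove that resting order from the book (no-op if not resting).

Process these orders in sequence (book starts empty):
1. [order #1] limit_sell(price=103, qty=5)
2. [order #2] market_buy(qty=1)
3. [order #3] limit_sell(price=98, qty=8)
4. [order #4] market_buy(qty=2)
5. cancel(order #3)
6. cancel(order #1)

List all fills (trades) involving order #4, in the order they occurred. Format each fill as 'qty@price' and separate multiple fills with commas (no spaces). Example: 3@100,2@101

Answer: 2@98

Derivation:
After op 1 [order #1] limit_sell(price=103, qty=5): fills=none; bids=[-] asks=[#1:5@103]
After op 2 [order #2] market_buy(qty=1): fills=#2x#1:1@103; bids=[-] asks=[#1:4@103]
After op 3 [order #3] limit_sell(price=98, qty=8): fills=none; bids=[-] asks=[#3:8@98 #1:4@103]
After op 4 [order #4] market_buy(qty=2): fills=#4x#3:2@98; bids=[-] asks=[#3:6@98 #1:4@103]
After op 5 cancel(order #3): fills=none; bids=[-] asks=[#1:4@103]
After op 6 cancel(order #1): fills=none; bids=[-] asks=[-]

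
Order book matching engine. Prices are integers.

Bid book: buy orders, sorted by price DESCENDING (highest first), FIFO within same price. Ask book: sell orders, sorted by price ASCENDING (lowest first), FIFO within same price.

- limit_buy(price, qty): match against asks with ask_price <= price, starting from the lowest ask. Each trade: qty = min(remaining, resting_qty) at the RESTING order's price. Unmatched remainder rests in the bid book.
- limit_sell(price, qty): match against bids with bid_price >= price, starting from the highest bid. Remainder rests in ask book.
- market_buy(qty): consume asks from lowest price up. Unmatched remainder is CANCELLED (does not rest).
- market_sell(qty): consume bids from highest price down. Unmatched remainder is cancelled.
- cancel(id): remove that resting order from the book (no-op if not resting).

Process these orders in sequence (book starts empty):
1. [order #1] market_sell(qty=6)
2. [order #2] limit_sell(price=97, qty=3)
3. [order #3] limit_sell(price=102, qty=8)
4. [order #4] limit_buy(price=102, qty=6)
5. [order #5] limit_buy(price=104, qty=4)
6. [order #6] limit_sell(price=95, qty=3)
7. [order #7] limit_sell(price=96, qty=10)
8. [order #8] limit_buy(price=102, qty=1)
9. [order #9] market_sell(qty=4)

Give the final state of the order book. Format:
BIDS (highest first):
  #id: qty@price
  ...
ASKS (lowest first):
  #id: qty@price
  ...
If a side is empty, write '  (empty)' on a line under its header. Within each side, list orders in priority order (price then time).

Answer: BIDS (highest first):
  (empty)
ASKS (lowest first):
  #6: 2@95
  #7: 10@96
  #3: 1@102

Derivation:
After op 1 [order #1] market_sell(qty=6): fills=none; bids=[-] asks=[-]
After op 2 [order #2] limit_sell(price=97, qty=3): fills=none; bids=[-] asks=[#2:3@97]
After op 3 [order #3] limit_sell(price=102, qty=8): fills=none; bids=[-] asks=[#2:3@97 #3:8@102]
After op 4 [order #4] limit_buy(price=102, qty=6): fills=#4x#2:3@97 #4x#3:3@102; bids=[-] asks=[#3:5@102]
After op 5 [order #5] limit_buy(price=104, qty=4): fills=#5x#3:4@102; bids=[-] asks=[#3:1@102]
After op 6 [order #6] limit_sell(price=95, qty=3): fills=none; bids=[-] asks=[#6:3@95 #3:1@102]
After op 7 [order #7] limit_sell(price=96, qty=10): fills=none; bids=[-] asks=[#6:3@95 #7:10@96 #3:1@102]
After op 8 [order #8] limit_buy(price=102, qty=1): fills=#8x#6:1@95; bids=[-] asks=[#6:2@95 #7:10@96 #3:1@102]
After op 9 [order #9] market_sell(qty=4): fills=none; bids=[-] asks=[#6:2@95 #7:10@96 #3:1@102]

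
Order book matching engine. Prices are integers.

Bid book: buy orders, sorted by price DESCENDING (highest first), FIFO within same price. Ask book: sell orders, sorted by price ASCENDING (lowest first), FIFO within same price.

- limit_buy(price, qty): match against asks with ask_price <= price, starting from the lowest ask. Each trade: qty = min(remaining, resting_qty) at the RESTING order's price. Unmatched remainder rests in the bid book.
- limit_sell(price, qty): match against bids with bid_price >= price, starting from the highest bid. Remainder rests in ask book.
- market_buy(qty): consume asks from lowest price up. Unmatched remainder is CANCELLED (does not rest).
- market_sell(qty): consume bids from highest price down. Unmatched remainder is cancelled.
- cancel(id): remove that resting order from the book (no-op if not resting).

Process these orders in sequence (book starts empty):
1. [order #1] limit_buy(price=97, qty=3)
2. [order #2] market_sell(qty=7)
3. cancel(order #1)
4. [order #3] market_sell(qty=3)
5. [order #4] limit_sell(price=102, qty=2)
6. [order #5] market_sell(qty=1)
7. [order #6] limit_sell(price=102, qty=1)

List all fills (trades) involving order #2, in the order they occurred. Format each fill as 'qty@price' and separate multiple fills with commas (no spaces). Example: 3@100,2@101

Answer: 3@97

Derivation:
After op 1 [order #1] limit_buy(price=97, qty=3): fills=none; bids=[#1:3@97] asks=[-]
After op 2 [order #2] market_sell(qty=7): fills=#1x#2:3@97; bids=[-] asks=[-]
After op 3 cancel(order #1): fills=none; bids=[-] asks=[-]
After op 4 [order #3] market_sell(qty=3): fills=none; bids=[-] asks=[-]
After op 5 [order #4] limit_sell(price=102, qty=2): fills=none; bids=[-] asks=[#4:2@102]
After op 6 [order #5] market_sell(qty=1): fills=none; bids=[-] asks=[#4:2@102]
After op 7 [order #6] limit_sell(price=102, qty=1): fills=none; bids=[-] asks=[#4:2@102 #6:1@102]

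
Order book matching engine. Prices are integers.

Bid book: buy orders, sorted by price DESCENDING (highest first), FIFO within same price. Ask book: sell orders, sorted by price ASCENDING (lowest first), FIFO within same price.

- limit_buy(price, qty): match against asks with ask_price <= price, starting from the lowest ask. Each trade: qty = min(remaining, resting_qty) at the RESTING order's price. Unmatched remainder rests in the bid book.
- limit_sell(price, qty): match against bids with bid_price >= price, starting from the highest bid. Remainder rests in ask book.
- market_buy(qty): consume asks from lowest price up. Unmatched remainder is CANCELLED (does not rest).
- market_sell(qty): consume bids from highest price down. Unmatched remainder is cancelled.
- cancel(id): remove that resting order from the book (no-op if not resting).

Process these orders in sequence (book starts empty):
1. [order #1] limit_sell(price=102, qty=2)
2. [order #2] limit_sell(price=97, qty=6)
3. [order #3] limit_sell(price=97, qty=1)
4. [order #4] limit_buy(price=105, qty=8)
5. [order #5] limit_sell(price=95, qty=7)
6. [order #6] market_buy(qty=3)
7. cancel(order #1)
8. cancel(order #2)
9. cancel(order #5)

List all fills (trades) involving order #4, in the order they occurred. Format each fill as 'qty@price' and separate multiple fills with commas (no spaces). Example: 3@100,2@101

Answer: 6@97,1@97,1@102

Derivation:
After op 1 [order #1] limit_sell(price=102, qty=2): fills=none; bids=[-] asks=[#1:2@102]
After op 2 [order #2] limit_sell(price=97, qty=6): fills=none; bids=[-] asks=[#2:6@97 #1:2@102]
After op 3 [order #3] limit_sell(price=97, qty=1): fills=none; bids=[-] asks=[#2:6@97 #3:1@97 #1:2@102]
After op 4 [order #4] limit_buy(price=105, qty=8): fills=#4x#2:6@97 #4x#3:1@97 #4x#1:1@102; bids=[-] asks=[#1:1@102]
After op 5 [order #5] limit_sell(price=95, qty=7): fills=none; bids=[-] asks=[#5:7@95 #1:1@102]
After op 6 [order #6] market_buy(qty=3): fills=#6x#5:3@95; bids=[-] asks=[#5:4@95 #1:1@102]
After op 7 cancel(order #1): fills=none; bids=[-] asks=[#5:4@95]
After op 8 cancel(order #2): fills=none; bids=[-] asks=[#5:4@95]
After op 9 cancel(order #5): fills=none; bids=[-] asks=[-]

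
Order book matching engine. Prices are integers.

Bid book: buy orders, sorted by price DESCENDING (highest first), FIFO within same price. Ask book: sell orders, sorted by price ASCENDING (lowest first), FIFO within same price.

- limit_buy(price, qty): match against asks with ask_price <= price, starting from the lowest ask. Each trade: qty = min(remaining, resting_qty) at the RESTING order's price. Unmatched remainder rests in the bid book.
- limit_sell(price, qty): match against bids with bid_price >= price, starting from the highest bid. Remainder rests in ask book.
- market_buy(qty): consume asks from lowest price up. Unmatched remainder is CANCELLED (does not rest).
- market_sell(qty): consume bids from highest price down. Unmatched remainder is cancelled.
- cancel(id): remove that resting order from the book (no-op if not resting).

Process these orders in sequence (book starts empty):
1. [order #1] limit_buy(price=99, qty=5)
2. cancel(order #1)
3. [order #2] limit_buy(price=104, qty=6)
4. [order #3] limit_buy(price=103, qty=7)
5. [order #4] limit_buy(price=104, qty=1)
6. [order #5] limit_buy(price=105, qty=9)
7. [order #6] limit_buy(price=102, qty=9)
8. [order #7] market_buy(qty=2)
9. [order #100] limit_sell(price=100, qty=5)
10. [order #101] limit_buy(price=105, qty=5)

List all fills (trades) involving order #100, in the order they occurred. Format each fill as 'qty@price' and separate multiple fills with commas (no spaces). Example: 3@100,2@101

After op 1 [order #1] limit_buy(price=99, qty=5): fills=none; bids=[#1:5@99] asks=[-]
After op 2 cancel(order #1): fills=none; bids=[-] asks=[-]
After op 3 [order #2] limit_buy(price=104, qty=6): fills=none; bids=[#2:6@104] asks=[-]
After op 4 [order #3] limit_buy(price=103, qty=7): fills=none; bids=[#2:6@104 #3:7@103] asks=[-]
After op 5 [order #4] limit_buy(price=104, qty=1): fills=none; bids=[#2:6@104 #4:1@104 #3:7@103] asks=[-]
After op 6 [order #5] limit_buy(price=105, qty=9): fills=none; bids=[#5:9@105 #2:6@104 #4:1@104 #3:7@103] asks=[-]
After op 7 [order #6] limit_buy(price=102, qty=9): fills=none; bids=[#5:9@105 #2:6@104 #4:1@104 #3:7@103 #6:9@102] asks=[-]
After op 8 [order #7] market_buy(qty=2): fills=none; bids=[#5:9@105 #2:6@104 #4:1@104 #3:7@103 #6:9@102] asks=[-]
After op 9 [order #100] limit_sell(price=100, qty=5): fills=#5x#100:5@105; bids=[#5:4@105 #2:6@104 #4:1@104 #3:7@103 #6:9@102] asks=[-]
After op 10 [order #101] limit_buy(price=105, qty=5): fills=none; bids=[#5:4@105 #101:5@105 #2:6@104 #4:1@104 #3:7@103 #6:9@102] asks=[-]

Answer: 5@105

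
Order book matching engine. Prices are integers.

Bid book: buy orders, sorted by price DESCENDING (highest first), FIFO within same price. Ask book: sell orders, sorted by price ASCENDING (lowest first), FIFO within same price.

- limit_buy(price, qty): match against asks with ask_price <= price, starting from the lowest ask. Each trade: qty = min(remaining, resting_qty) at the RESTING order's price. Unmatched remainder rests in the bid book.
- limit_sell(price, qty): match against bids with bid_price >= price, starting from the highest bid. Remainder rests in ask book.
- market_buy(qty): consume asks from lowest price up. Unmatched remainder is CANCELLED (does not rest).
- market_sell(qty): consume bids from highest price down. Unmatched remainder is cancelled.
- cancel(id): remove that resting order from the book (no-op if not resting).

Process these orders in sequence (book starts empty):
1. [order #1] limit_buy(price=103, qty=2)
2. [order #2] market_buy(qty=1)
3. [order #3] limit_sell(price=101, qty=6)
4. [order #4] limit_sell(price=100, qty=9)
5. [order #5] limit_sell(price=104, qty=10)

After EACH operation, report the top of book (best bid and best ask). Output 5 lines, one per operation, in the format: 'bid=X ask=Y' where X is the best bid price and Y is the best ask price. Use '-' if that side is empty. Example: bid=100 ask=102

After op 1 [order #1] limit_buy(price=103, qty=2): fills=none; bids=[#1:2@103] asks=[-]
After op 2 [order #2] market_buy(qty=1): fills=none; bids=[#1:2@103] asks=[-]
After op 3 [order #3] limit_sell(price=101, qty=6): fills=#1x#3:2@103; bids=[-] asks=[#3:4@101]
After op 4 [order #4] limit_sell(price=100, qty=9): fills=none; bids=[-] asks=[#4:9@100 #3:4@101]
After op 5 [order #5] limit_sell(price=104, qty=10): fills=none; bids=[-] asks=[#4:9@100 #3:4@101 #5:10@104]

Answer: bid=103 ask=-
bid=103 ask=-
bid=- ask=101
bid=- ask=100
bid=- ask=100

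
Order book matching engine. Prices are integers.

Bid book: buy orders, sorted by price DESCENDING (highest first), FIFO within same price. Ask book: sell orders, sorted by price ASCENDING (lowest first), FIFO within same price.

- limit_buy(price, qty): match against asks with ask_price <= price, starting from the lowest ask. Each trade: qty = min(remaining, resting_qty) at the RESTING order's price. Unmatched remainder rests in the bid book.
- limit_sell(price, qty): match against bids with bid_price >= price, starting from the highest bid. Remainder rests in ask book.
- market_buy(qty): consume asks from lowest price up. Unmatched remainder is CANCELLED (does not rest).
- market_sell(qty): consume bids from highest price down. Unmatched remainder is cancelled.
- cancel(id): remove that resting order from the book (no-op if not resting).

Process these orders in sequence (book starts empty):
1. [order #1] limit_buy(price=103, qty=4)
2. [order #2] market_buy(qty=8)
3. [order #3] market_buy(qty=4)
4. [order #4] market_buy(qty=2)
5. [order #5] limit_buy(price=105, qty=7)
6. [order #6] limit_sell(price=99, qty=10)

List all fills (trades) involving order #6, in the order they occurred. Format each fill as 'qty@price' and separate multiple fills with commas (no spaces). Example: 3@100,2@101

Answer: 7@105,3@103

Derivation:
After op 1 [order #1] limit_buy(price=103, qty=4): fills=none; bids=[#1:4@103] asks=[-]
After op 2 [order #2] market_buy(qty=8): fills=none; bids=[#1:4@103] asks=[-]
After op 3 [order #3] market_buy(qty=4): fills=none; bids=[#1:4@103] asks=[-]
After op 4 [order #4] market_buy(qty=2): fills=none; bids=[#1:4@103] asks=[-]
After op 5 [order #5] limit_buy(price=105, qty=7): fills=none; bids=[#5:7@105 #1:4@103] asks=[-]
After op 6 [order #6] limit_sell(price=99, qty=10): fills=#5x#6:7@105 #1x#6:3@103; bids=[#1:1@103] asks=[-]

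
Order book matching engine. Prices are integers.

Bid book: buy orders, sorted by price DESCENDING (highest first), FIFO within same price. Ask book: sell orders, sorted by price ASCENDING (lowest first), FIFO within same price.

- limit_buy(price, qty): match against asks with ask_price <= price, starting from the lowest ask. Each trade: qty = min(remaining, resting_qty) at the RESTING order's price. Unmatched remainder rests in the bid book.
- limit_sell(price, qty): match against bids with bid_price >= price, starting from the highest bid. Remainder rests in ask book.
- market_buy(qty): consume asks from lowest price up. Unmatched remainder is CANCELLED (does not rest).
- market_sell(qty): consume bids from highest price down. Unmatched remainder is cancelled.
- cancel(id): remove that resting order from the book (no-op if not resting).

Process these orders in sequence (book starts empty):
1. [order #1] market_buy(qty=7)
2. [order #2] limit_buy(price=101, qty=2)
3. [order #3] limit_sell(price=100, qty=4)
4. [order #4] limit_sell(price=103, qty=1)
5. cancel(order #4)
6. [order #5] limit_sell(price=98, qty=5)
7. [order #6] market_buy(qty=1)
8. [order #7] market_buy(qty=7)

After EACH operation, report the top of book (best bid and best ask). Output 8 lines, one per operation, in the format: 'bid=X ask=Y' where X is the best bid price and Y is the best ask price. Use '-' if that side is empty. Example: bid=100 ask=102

Answer: bid=- ask=-
bid=101 ask=-
bid=- ask=100
bid=- ask=100
bid=- ask=100
bid=- ask=98
bid=- ask=98
bid=- ask=-

Derivation:
After op 1 [order #1] market_buy(qty=7): fills=none; bids=[-] asks=[-]
After op 2 [order #2] limit_buy(price=101, qty=2): fills=none; bids=[#2:2@101] asks=[-]
After op 3 [order #3] limit_sell(price=100, qty=4): fills=#2x#3:2@101; bids=[-] asks=[#3:2@100]
After op 4 [order #4] limit_sell(price=103, qty=1): fills=none; bids=[-] asks=[#3:2@100 #4:1@103]
After op 5 cancel(order #4): fills=none; bids=[-] asks=[#3:2@100]
After op 6 [order #5] limit_sell(price=98, qty=5): fills=none; bids=[-] asks=[#5:5@98 #3:2@100]
After op 7 [order #6] market_buy(qty=1): fills=#6x#5:1@98; bids=[-] asks=[#5:4@98 #3:2@100]
After op 8 [order #7] market_buy(qty=7): fills=#7x#5:4@98 #7x#3:2@100; bids=[-] asks=[-]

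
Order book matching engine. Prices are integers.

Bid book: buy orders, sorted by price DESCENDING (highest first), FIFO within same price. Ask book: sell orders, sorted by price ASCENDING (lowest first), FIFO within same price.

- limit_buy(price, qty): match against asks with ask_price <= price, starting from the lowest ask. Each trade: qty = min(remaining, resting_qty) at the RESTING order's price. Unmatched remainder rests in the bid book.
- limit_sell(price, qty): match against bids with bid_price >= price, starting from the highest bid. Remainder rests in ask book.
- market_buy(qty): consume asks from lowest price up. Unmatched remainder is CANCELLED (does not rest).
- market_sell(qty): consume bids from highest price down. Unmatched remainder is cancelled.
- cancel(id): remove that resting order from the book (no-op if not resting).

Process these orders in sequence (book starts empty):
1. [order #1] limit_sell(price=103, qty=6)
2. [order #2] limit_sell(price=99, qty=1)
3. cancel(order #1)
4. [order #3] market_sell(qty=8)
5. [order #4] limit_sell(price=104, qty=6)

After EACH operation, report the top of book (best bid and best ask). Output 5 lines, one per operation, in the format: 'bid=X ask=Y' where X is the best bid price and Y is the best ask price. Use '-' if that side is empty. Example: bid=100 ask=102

After op 1 [order #1] limit_sell(price=103, qty=6): fills=none; bids=[-] asks=[#1:6@103]
After op 2 [order #2] limit_sell(price=99, qty=1): fills=none; bids=[-] asks=[#2:1@99 #1:6@103]
After op 3 cancel(order #1): fills=none; bids=[-] asks=[#2:1@99]
After op 4 [order #3] market_sell(qty=8): fills=none; bids=[-] asks=[#2:1@99]
After op 5 [order #4] limit_sell(price=104, qty=6): fills=none; bids=[-] asks=[#2:1@99 #4:6@104]

Answer: bid=- ask=103
bid=- ask=99
bid=- ask=99
bid=- ask=99
bid=- ask=99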